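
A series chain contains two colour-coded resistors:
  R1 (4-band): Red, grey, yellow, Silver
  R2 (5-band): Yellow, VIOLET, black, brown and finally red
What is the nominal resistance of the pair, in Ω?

284700 Ω

R1: red, grey → 28; yellow ×10^4 → 280000 Ω.
R2: yellow, violet, black → 470; brown ×10 → 4700 Ω.
Series: 280000 + 4700 = 284700 Ω.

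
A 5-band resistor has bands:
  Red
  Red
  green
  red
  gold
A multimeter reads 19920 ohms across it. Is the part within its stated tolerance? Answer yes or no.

no

Red → 2 (first significant figure)
Red → 2 (second significant figure)
Green → 5 (third significant figure)
Red → ×10^2 multiplier
Gold → ±5% tolerance
225 × 100 = 22500 Ω
Allowed range: 21375 Ω to 23625 Ω.
19920 ohms lies outside that range.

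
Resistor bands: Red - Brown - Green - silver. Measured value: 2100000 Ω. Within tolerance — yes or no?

yes

Red → 2 (first significant figure)
Brown → 1 (second significant figure)
Green → ×10^5 multiplier
Silver → ±10% tolerance
21 × 100000 = 2100000 Ω
Allowed range: 1890000 Ω to 2310000 Ω.
2100000 Ω lies inside that range.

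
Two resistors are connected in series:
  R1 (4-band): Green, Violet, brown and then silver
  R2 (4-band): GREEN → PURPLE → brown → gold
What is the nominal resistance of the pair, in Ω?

R1: green, violet → 57; brown ×10 → 570 Ω.
R2: green, violet → 57; brown ×10 → 570 Ω.
Series: 570 + 570 = 1140 Ω.

1140 Ω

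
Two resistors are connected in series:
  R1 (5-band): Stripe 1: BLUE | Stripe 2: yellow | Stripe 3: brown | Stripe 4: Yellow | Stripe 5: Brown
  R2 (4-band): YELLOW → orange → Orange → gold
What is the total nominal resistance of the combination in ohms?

6453000 Ω

R1: blue, yellow, brown → 641; yellow ×10^4 → 6410000 Ω.
R2: yellow, orange → 43; orange ×10^3 → 43000 Ω.
Series: 6410000 + 43000 = 6453000 Ω.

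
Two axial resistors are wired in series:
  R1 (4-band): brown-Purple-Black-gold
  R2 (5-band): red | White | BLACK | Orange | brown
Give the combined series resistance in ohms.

290017 Ω

R1: brown, violet → 17; black ×1 → 17 Ω.
R2: red, white, black → 290; orange ×10^3 → 290000 Ω.
Series: 17 + 290000 = 290017 Ω.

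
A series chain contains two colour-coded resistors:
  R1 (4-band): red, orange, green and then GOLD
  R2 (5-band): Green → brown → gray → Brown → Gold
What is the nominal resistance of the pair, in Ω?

R1: red, orange → 23; green ×10^5 → 2300000 Ω.
R2: green, brown, grey → 518; brown ×10 → 5180 Ω.
Series: 2300000 + 5180 = 2305180 Ω.

2305180 Ω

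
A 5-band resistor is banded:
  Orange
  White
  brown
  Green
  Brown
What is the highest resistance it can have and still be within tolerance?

39491000 Ω

Orange → 3 (first significant figure)
White → 9 (second significant figure)
Brown → 1 (third significant figure)
Green → ×10^5 multiplier
Brown → ±1% tolerance
391 × 100000 = 39100000 Ω
Highest = 39100000 × (1 + 1/100) = 39491000 Ω.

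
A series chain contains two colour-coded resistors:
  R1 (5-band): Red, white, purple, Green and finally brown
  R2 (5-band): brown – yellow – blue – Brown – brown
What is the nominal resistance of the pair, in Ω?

29701460 Ω

R1: red, white, violet → 297; green ×10^5 → 29700000 Ω.
R2: brown, yellow, blue → 146; brown ×10 → 1460 Ω.
Series: 29700000 + 1460 = 29701460 Ω.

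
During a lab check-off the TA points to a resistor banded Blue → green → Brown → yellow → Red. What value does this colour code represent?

6510000 Ω

Blue → 6 (first significant figure)
Green → 5 (second significant figure)
Brown → 1 (third significant figure)
Yellow → ×10^4 multiplier
651 × 10000 = 6510000 Ω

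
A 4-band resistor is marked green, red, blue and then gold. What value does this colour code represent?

Green → 5 (first significant figure)
Red → 2 (second significant figure)
Blue → ×10^6 multiplier
52 × 1000000 = 52000000 Ω

52000000 Ω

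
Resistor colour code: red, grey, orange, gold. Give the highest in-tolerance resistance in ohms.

Red → 2 (first significant figure)
Grey → 8 (second significant figure)
Orange → ×10^3 multiplier
Gold → ±5% tolerance
28 × 1000 = 28000 Ω
Highest = 28000 × (1 + 5/100) = 29400 Ω.

29400 Ω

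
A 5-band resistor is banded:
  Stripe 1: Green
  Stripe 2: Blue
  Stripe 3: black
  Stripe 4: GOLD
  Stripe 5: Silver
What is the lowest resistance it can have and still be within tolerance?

50.4 Ω

Green → 5 (first significant figure)
Blue → 6 (second significant figure)
Black → 0 (third significant figure)
Gold → ×0.1 multiplier
Silver → ±10% tolerance
560 × 0.1 = 56 Ω
Lowest = 56 × (1 − 10/100) = 50.4 Ω.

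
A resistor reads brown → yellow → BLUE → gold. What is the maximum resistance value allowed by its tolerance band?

14700000 Ω

Brown → 1 (first significant figure)
Yellow → 4 (second significant figure)
Blue → ×10^6 multiplier
Gold → ±5% tolerance
14 × 1000000 = 14000000 Ω
Maximum = 14000000 × (1 + 5/100) = 14700000 Ω.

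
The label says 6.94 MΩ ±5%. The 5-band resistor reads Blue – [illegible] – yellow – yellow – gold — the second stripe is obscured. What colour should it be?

white

6940000 Ω = 694 × 10^4.
The second band gives digit 9 of the significand, and 9 is white.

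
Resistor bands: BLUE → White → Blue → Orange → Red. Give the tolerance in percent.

±2%

The last band, red, is the tolerance band.
Red corresponds to ±2%.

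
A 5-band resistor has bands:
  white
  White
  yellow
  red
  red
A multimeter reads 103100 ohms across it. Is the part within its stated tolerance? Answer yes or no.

White → 9 (first significant figure)
White → 9 (second significant figure)
Yellow → 4 (third significant figure)
Red → ×10^2 multiplier
Red → ±2% tolerance
994 × 100 = 99400 Ω
Allowed range: 97412 Ω to 101388 Ω.
103100 ohms lies outside that range.

no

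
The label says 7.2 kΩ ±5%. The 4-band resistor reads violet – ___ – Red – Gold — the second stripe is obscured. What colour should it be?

7200 Ω = 72 × 10^2.
The second band gives digit 2 of the significand, and 2 is red.

red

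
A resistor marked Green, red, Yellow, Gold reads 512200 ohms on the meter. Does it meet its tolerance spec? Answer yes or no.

Green → 5 (first significant figure)
Red → 2 (second significant figure)
Yellow → ×10^4 multiplier
Gold → ±5% tolerance
52 × 10000 = 520000 Ω
Allowed range: 494000 Ω to 546000 Ω.
512200 ohms lies inside that range.

yes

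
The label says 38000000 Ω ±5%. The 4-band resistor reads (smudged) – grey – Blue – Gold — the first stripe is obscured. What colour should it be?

orange

38000000 Ω = 38 × 10^6.
The first band gives digit 3 of the significand, and 3 is orange.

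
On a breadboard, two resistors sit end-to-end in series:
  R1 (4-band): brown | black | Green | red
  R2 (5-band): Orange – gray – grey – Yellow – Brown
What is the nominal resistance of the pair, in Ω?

R1: brown, black → 10; green ×10^5 → 1000000 Ω.
R2: orange, grey, grey → 388; yellow ×10^4 → 3880000 Ω.
Series: 1000000 + 3880000 = 4880000 Ω.

4880000 Ω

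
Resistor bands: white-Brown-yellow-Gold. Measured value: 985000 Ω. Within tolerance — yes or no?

no

White → 9 (first significant figure)
Brown → 1 (second significant figure)
Yellow → ×10^4 multiplier
Gold → ±5% tolerance
91 × 10000 = 910000 Ω
Allowed range: 864500 Ω to 955500 Ω.
985000 Ω lies outside that range.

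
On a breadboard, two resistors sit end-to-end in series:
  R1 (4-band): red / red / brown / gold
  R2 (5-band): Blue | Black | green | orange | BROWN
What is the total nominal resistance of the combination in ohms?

R1: red, red → 22; brown ×10 → 220 Ω.
R2: blue, black, green → 605; orange ×10^3 → 605000 Ω.
Series: 220 + 605000 = 605220 Ω.

605220 Ω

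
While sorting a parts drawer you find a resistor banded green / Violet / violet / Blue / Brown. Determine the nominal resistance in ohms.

Green → 5 (first significant figure)
Violet → 7 (second significant figure)
Violet → 7 (third significant figure)
Blue → ×10^6 multiplier
577 × 1000000 = 577000000 Ω

577000000 Ω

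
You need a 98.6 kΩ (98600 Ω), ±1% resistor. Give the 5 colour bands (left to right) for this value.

white, grey, blue, red, brown

98600 Ω = 986 × 10^2.
9 → white
8 → grey
6 → blue
Multiplier 10^2 → red.
±1% tolerance → brown.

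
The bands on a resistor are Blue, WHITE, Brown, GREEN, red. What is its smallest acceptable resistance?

Blue → 6 (first significant figure)
White → 9 (second significant figure)
Brown → 1 (third significant figure)
Green → ×10^5 multiplier
Red → ±2% tolerance
691 × 100000 = 69100000 Ω
Smallest = 69100000 × (1 − 2/100) = 67718000 Ω.

67718000 Ω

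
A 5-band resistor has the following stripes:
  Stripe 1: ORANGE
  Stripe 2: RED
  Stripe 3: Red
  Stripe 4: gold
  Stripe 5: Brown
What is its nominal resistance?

32.2 Ω

Orange → 3 (first significant figure)
Red → 2 (second significant figure)
Red → 2 (third significant figure)
Gold → ×0.1 multiplier
322 × 0.1 = 32.2 Ω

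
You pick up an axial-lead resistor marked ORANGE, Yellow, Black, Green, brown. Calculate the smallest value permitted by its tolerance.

Orange → 3 (first significant figure)
Yellow → 4 (second significant figure)
Black → 0 (third significant figure)
Green → ×10^5 multiplier
Brown → ±1% tolerance
340 × 100000 = 34000000 Ω
Smallest = 34000000 × (1 − 1/100) = 33660000 Ω.

33660000 Ω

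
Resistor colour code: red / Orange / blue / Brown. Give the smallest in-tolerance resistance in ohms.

Red → 2 (first significant figure)
Orange → 3 (second significant figure)
Blue → ×10^6 multiplier
Brown → ±1% tolerance
23 × 1000000 = 23000000 Ω
Smallest = 23000000 × (1 − 1/100) = 22770000 Ω.

22770000 Ω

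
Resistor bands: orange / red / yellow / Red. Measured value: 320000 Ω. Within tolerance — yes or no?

Orange → 3 (first significant figure)
Red → 2 (second significant figure)
Yellow → ×10^4 multiplier
Red → ±2% tolerance
32 × 10000 = 320000 Ω
Allowed range: 313600 Ω to 326400 Ω.
320000 Ω lies inside that range.

yes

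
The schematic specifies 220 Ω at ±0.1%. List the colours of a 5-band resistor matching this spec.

red, red, black, black, violet

220 Ω = 220 × 10^0.
2 → red
2 → red
0 → black
Multiplier 10^0 → black.
±0.1% tolerance → violet.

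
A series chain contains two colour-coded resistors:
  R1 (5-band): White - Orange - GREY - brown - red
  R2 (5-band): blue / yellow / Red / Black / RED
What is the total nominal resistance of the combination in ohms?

R1: white, orange, grey → 938; brown ×10 → 9380 Ω.
R2: blue, yellow, red → 642; black ×1 → 642 Ω.
Series: 9380 + 642 = 10022 Ω.

10022 Ω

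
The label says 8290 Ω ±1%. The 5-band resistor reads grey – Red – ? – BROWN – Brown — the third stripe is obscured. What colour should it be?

white

8290 Ω = 829 × 10^1.
The third band gives digit 9 of the significand, and 9 is white.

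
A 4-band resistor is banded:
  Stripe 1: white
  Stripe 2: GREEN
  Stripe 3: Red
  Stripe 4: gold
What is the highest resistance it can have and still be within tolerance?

9975 Ω

White → 9 (first significant figure)
Green → 5 (second significant figure)
Red → ×10^2 multiplier
Gold → ±5% tolerance
95 × 100 = 9500 Ω
Highest = 9500 × (1 + 5/100) = 9975 Ω.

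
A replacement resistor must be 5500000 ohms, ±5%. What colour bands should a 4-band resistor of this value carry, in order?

green, green, green, gold

5500000 Ω = 55 × 10^5.
5 → green
5 → green
Multiplier 10^5 → green.
±5% tolerance → gold.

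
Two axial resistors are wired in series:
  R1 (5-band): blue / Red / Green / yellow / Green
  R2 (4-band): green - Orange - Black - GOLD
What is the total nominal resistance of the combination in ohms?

6250053 Ω

R1: blue, red, green → 625; yellow ×10^4 → 6250000 Ω.
R2: green, orange → 53; black ×1 → 53 Ω.
Series: 6250000 + 53 = 6250053 Ω.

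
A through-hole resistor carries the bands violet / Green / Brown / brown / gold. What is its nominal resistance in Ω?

7510 Ω

Violet → 7 (first significant figure)
Green → 5 (second significant figure)
Brown → 1 (third significant figure)
Brown → ×10 multiplier
751 × 10 = 7510 Ω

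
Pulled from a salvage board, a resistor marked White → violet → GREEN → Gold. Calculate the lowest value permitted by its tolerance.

White → 9 (first significant figure)
Violet → 7 (second significant figure)
Green → ×10^5 multiplier
Gold → ±5% tolerance
97 × 100000 = 9700000 Ω
Lowest = 9700000 × (1 − 5/100) = 9215000 Ω.

9215000 Ω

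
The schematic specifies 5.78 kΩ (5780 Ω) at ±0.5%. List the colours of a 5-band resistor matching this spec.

5780 Ω = 578 × 10^1.
5 → green
7 → violet
8 → grey
Multiplier 10^1 → brown.
±0.5% tolerance → green.

green, violet, grey, brown, green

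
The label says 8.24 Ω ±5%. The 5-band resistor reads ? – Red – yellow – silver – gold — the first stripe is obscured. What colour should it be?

grey

8.24 Ω = 824 × 10^-2.
The first band gives digit 8 of the significand, and 8 is grey.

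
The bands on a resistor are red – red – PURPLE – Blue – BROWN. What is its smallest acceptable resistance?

224730000 Ω

Red → 2 (first significant figure)
Red → 2 (second significant figure)
Violet → 7 (third significant figure)
Blue → ×10^6 multiplier
Brown → ±1% tolerance
227 × 1000000 = 227000000 Ω
Smallest = 227000000 × (1 − 1/100) = 224730000 Ω.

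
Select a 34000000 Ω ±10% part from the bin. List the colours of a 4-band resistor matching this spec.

orange, yellow, blue, silver

34000000 Ω = 34 × 10^6.
3 → orange
4 → yellow
Multiplier 10^6 → blue.
±10% tolerance → silver.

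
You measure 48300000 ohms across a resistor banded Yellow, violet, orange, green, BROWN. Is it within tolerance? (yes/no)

no

Yellow → 4 (first significant figure)
Violet → 7 (second significant figure)
Orange → 3 (third significant figure)
Green → ×10^5 multiplier
Brown → ±1% tolerance
473 × 100000 = 47300000 Ω
Allowed range: 46827000 Ω to 47773000 Ω.
48300000 ohms lies outside that range.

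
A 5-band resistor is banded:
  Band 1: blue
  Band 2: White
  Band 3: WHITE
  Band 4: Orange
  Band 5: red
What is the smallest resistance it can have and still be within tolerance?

685020 Ω

Blue → 6 (first significant figure)
White → 9 (second significant figure)
White → 9 (third significant figure)
Orange → ×10^3 multiplier
Red → ±2% tolerance
699 × 1000 = 699000 Ω
Smallest = 699000 × (1 − 2/100) = 685020 Ω.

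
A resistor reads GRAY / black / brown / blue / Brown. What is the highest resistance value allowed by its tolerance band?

809010000 Ω

Grey → 8 (first significant figure)
Black → 0 (second significant figure)
Brown → 1 (third significant figure)
Blue → ×10^6 multiplier
Brown → ±1% tolerance
801 × 1000000 = 801000000 Ω
Highest = 801000000 × (1 + 1/100) = 809010000 Ω.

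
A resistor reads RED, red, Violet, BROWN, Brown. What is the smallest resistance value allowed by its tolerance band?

2247.3 Ω

Red → 2 (first significant figure)
Red → 2 (second significant figure)
Violet → 7 (third significant figure)
Brown → ×10 multiplier
Brown → ±1% tolerance
227 × 10 = 2270 Ω
Smallest = 2270 × (1 − 1/100) = 2247.3 Ω.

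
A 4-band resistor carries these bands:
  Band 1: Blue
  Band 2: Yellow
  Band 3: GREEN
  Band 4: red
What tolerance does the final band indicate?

±2%

The last band, red, is the tolerance band.
Red corresponds to ±2%.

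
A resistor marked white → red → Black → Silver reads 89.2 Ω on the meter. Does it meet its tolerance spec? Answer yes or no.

White → 9 (first significant figure)
Red → 2 (second significant figure)
Black → ×1 multiplier
Silver → ±10% tolerance
92 × 1 = 92 Ω
Allowed range: 82.8 Ω to 101.2 Ω.
89.2 Ω lies inside that range.

yes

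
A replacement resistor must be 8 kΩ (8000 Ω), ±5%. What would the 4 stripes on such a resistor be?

8000 Ω = 80 × 10^2.
8 → grey
0 → black
Multiplier 10^2 → red.
±5% tolerance → gold.

grey, black, red, gold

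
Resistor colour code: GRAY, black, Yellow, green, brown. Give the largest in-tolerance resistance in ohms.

81204000 Ω

Grey → 8 (first significant figure)
Black → 0 (second significant figure)
Yellow → 4 (third significant figure)
Green → ×10^5 multiplier
Brown → ±1% tolerance
804 × 100000 = 80400000 Ω
Largest = 80400000 × (1 + 1/100) = 81204000 Ω.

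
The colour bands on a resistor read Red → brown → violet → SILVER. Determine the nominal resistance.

210000000 Ω

Red → 2 (first significant figure)
Brown → 1 (second significant figure)
Violet → ×10^7 multiplier
21 × 10000000 = 210000000 Ω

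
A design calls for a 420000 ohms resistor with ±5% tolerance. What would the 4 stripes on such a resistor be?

yellow, red, yellow, gold

420000 Ω = 42 × 10^4.
4 → yellow
2 → red
Multiplier 10^4 → yellow.
±5% tolerance → gold.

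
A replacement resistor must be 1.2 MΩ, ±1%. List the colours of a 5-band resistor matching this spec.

1200000 Ω = 120 × 10^4.
1 → brown
2 → red
0 → black
Multiplier 10^4 → yellow.
±1% tolerance → brown.

brown, red, black, yellow, brown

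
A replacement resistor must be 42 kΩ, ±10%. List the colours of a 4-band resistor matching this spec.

yellow, red, orange, silver

42000 Ω = 42 × 10^3.
4 → yellow
2 → red
Multiplier 10^3 → orange.
±10% tolerance → silver.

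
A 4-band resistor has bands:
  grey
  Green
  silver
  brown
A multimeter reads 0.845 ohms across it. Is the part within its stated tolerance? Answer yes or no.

Grey → 8 (first significant figure)
Green → 5 (second significant figure)
Silver → ×0.01 multiplier
Brown → ±1% tolerance
85 × 0.01 = 0.85 Ω
Allowed range: 0.8415 Ω to 0.8585 Ω.
0.845 ohms lies inside that range.

yes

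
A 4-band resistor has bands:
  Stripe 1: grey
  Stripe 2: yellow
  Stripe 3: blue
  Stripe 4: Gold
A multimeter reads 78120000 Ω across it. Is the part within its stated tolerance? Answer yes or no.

Grey → 8 (first significant figure)
Yellow → 4 (second significant figure)
Blue → ×10^6 multiplier
Gold → ±5% tolerance
84 × 1000000 = 84000000 Ω
Allowed range: 79800000 Ω to 88200000 Ω.
78120000 Ω lies outside that range.

no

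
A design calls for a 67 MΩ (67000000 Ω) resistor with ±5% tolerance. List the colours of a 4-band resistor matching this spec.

blue, violet, blue, gold

67000000 Ω = 67 × 10^6.
6 → blue
7 → violet
Multiplier 10^6 → blue.
±5% tolerance → gold.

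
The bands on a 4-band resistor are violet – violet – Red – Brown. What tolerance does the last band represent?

The last band, brown, is the tolerance band.
Brown corresponds to ±1%.

±1%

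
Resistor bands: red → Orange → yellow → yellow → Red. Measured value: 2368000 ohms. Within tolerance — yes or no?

Red → 2 (first significant figure)
Orange → 3 (second significant figure)
Yellow → 4 (third significant figure)
Yellow → ×10^4 multiplier
Red → ±2% tolerance
234 × 10000 = 2340000 Ω
Allowed range: 2293200 Ω to 2386800 Ω.
2368000 ohms lies inside that range.

yes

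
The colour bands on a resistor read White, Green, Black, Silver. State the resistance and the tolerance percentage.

White → 9 (first significant figure)
Green → 5 (second significant figure)
Black → ×1 multiplier
Silver → ±10% tolerance
95 × 1 = 95 Ω

95 Ω ±10%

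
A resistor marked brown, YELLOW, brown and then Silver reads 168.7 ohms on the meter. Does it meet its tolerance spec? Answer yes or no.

Brown → 1 (first significant figure)
Yellow → 4 (second significant figure)
Brown → ×10 multiplier
Silver → ±10% tolerance
14 × 10 = 140 Ω
Allowed range: 126 Ω to 154 Ω.
168.7 ohms lies outside that range.

no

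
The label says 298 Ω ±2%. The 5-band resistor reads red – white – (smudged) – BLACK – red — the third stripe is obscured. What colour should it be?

grey

298 Ω = 298 × 10^0.
The third band gives digit 8 of the significand, and 8 is grey.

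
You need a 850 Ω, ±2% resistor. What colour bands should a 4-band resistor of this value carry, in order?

grey, green, brown, red

850 Ω = 85 × 10^1.
8 → grey
5 → green
Multiplier 10^1 → brown.
±2% tolerance → red.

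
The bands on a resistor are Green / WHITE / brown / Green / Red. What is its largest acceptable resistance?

Green → 5 (first significant figure)
White → 9 (second significant figure)
Brown → 1 (third significant figure)
Green → ×10^5 multiplier
Red → ±2% tolerance
591 × 100000 = 59100000 Ω
Largest = 59100000 × (1 + 2/100) = 60282000 Ω.

60282000 Ω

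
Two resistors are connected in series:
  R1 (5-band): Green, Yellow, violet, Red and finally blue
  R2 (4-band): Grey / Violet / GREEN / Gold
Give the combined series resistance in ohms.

R1: green, yellow, violet → 547; red ×10^2 → 54700 Ω.
R2: grey, violet → 87; green ×10^5 → 8700000 Ω.
Series: 54700 + 8700000 = 8754700 Ω.

8754700 Ω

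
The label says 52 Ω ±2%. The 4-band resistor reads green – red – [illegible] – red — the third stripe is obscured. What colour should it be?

black

52 Ω = 52 × 10^0.
The third band is the multiplier, 10^0, which is black.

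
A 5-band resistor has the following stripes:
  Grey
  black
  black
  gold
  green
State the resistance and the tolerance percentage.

Grey → 8 (first significant figure)
Black → 0 (second significant figure)
Black → 0 (third significant figure)
Gold → ×0.1 multiplier
Green → ±0.5% tolerance
800 × 0.1 = 80 Ω

80 Ω ±0.5%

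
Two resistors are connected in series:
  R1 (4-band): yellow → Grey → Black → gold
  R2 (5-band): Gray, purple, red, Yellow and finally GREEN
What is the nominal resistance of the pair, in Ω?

R1: yellow, grey → 48; black ×1 → 48 Ω.
R2: grey, violet, red → 872; yellow ×10^4 → 8720000 Ω.
Series: 48 + 8720000 = 8720048 Ω.

8720048 Ω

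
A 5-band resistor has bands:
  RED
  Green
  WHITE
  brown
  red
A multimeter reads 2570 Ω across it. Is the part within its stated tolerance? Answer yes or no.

yes

Red → 2 (first significant figure)
Green → 5 (second significant figure)
White → 9 (third significant figure)
Brown → ×10 multiplier
Red → ±2% tolerance
259 × 10 = 2590 Ω
Allowed range: 2538.2 Ω to 2641.8 Ω.
2570 Ω lies inside that range.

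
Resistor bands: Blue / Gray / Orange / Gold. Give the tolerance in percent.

±5%

The last band, gold, is the tolerance band.
Gold corresponds to ±5%.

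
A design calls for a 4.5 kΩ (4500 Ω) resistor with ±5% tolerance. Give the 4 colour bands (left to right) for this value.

4500 Ω = 45 × 10^2.
4 → yellow
5 → green
Multiplier 10^2 → red.
±5% tolerance → gold.

yellow, green, red, gold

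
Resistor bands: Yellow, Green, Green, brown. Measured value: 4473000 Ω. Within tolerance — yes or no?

Yellow → 4 (first significant figure)
Green → 5 (second significant figure)
Green → ×10^5 multiplier
Brown → ±1% tolerance
45 × 100000 = 4500000 Ω
Allowed range: 4455000 Ω to 4545000 Ω.
4473000 Ω lies inside that range.

yes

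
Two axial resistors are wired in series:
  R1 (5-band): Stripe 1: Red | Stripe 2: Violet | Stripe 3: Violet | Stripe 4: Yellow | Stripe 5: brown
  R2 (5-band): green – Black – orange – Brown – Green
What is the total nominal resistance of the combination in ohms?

2775030 Ω

R1: red, violet, violet → 277; yellow ×10^4 → 2770000 Ω.
R2: green, black, orange → 503; brown ×10 → 5030 Ω.
Series: 2770000 + 5030 = 2775030 Ω.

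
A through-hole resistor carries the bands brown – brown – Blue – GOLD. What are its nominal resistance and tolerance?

Brown → 1 (first significant figure)
Brown → 1 (second significant figure)
Blue → ×10^6 multiplier
Gold → ±5% tolerance
11 × 1000000 = 11000000 Ω

11000000 Ω ±5%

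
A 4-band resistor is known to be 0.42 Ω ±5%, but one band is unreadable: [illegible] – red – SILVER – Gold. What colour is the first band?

yellow

0.42 Ω = 42 × 10^-2.
The first band gives digit 4 of the significand, and 4 is yellow.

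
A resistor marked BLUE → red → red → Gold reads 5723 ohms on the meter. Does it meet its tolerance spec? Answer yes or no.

no

Blue → 6 (first significant figure)
Red → 2 (second significant figure)
Red → ×10^2 multiplier
Gold → ±5% tolerance
62 × 100 = 6200 Ω
Allowed range: 5890 Ω to 6510 Ω.
5723 ohms lies outside that range.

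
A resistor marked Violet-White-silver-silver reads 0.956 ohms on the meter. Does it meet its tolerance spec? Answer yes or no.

no

Violet → 7 (first significant figure)
White → 9 (second significant figure)
Silver → ×0.01 multiplier
Silver → ±10% tolerance
79 × 0.01 = 0.79 Ω
Allowed range: 0.711 Ω to 0.869 Ω.
0.956 ohms lies outside that range.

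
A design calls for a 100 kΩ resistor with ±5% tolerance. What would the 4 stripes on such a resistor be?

brown, black, yellow, gold

100000 Ω = 10 × 10^4.
1 → brown
0 → black
Multiplier 10^4 → yellow.
±5% tolerance → gold.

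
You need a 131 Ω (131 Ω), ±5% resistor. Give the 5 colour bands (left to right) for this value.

brown, orange, brown, black, gold

131 Ω = 131 × 10^0.
1 → brown
3 → orange
1 → brown
Multiplier 10^0 → black.
±5% tolerance → gold.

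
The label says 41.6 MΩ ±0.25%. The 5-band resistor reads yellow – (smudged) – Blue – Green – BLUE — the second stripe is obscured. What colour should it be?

brown

41600000 Ω = 416 × 10^5.
The second band gives digit 1 of the significand, and 1 is brown.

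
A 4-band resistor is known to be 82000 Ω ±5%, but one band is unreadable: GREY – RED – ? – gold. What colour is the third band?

82000 Ω = 82 × 10^3.
The third band is the multiplier, 10^3, which is orange.

orange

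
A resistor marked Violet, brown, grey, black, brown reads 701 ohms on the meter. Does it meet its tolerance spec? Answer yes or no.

no

Violet → 7 (first significant figure)
Brown → 1 (second significant figure)
Grey → 8 (third significant figure)
Black → ×1 multiplier
Brown → ±1% tolerance
718 × 1 = 718 Ω
Allowed range: 710.82 Ω to 725.18 Ω.
701 ohms lies outside that range.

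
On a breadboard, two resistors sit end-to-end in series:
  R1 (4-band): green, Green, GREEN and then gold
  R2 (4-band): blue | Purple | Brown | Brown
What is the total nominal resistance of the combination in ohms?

R1: green, green → 55; green ×10^5 → 5500000 Ω.
R2: blue, violet → 67; brown ×10 → 670 Ω.
Series: 5500000 + 670 = 5500670 Ω.

5500670 Ω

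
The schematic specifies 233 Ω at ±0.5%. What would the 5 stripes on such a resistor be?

red, orange, orange, black, green

233 Ω = 233 × 10^0.
2 → red
3 → orange
3 → orange
Multiplier 10^0 → black.
±0.5% tolerance → green.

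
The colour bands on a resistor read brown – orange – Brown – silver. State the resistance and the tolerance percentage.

Brown → 1 (first significant figure)
Orange → 3 (second significant figure)
Brown → ×10 multiplier
Silver → ±10% tolerance
13 × 10 = 130 Ω

130 Ω ±10%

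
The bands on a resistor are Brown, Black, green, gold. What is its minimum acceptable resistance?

950000 Ω

Brown → 1 (first significant figure)
Black → 0 (second significant figure)
Green → ×10^5 multiplier
Gold → ±5% tolerance
10 × 100000 = 1000000 Ω
Minimum = 1000000 × (1 − 5/100) = 950000 Ω.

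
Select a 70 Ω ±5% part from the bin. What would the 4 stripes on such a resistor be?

violet, black, black, gold

70 Ω = 70 × 10^0.
7 → violet
0 → black
Multiplier 10^0 → black.
±5% tolerance → gold.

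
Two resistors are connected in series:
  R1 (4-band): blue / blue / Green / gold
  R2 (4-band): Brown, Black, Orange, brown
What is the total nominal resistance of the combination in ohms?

R1: blue, blue → 66; green ×10^5 → 6600000 Ω.
R2: brown, black → 10; orange ×10^3 → 10000 Ω.
Series: 6600000 + 10000 = 6610000 Ω.

6610000 Ω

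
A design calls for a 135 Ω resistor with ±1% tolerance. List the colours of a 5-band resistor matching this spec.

brown, orange, green, black, brown

135 Ω = 135 × 10^0.
1 → brown
3 → orange
5 → green
Multiplier 10^0 → black.
±1% tolerance → brown.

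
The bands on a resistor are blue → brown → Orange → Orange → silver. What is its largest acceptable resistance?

Blue → 6 (first significant figure)
Brown → 1 (second significant figure)
Orange → 3 (third significant figure)
Orange → ×10^3 multiplier
Silver → ±10% tolerance
613 × 1000 = 613000 Ω
Largest = 613000 × (1 + 10/100) = 674300 Ω.

674300 Ω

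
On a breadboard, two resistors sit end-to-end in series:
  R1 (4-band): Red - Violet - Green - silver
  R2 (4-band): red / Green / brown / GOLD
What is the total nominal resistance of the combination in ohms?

R1: red, violet → 27; green ×10^5 → 2700000 Ω.
R2: red, green → 25; brown ×10 → 250 Ω.
Series: 2700000 + 250 = 2700250 Ω.

2700250 Ω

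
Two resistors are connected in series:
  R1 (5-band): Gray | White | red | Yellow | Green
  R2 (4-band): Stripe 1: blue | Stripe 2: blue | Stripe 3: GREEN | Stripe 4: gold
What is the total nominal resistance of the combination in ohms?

15520000 Ω

R1: grey, white, red → 892; yellow ×10^4 → 8920000 Ω.
R2: blue, blue → 66; green ×10^5 → 6600000 Ω.
Series: 8920000 + 6600000 = 15520000 Ω.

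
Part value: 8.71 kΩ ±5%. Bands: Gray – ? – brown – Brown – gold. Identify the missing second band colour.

8710 Ω = 871 × 10^1.
The second band gives digit 7 of the significand, and 7 is violet.

violet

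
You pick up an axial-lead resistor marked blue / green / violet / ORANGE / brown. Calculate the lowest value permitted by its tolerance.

650430 Ω

Blue → 6 (first significant figure)
Green → 5 (second significant figure)
Violet → 7 (third significant figure)
Orange → ×10^3 multiplier
Brown → ±1% tolerance
657 × 1000 = 657000 Ω
Lowest = 657000 × (1 − 1/100) = 650430 Ω.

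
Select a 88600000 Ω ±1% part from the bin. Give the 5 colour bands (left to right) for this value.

grey, grey, blue, green, brown

88600000 Ω = 886 × 10^5.
8 → grey
8 → grey
6 → blue
Multiplier 10^5 → green.
±1% tolerance → brown.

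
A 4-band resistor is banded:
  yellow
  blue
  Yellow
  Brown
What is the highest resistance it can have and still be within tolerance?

Yellow → 4 (first significant figure)
Blue → 6 (second significant figure)
Yellow → ×10^4 multiplier
Brown → ±1% tolerance
46 × 10000 = 460000 Ω
Highest = 460000 × (1 + 1/100) = 464600 Ω.

464600 Ω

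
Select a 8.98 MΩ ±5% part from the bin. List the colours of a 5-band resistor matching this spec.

grey, white, grey, yellow, gold

8980000 Ω = 898 × 10^4.
8 → grey
9 → white
8 → grey
Multiplier 10^4 → yellow.
±5% tolerance → gold.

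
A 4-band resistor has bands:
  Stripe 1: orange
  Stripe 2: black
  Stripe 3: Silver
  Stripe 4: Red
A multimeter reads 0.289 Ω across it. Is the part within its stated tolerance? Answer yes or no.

Orange → 3 (first significant figure)
Black → 0 (second significant figure)
Silver → ×0.01 multiplier
Red → ±2% tolerance
30 × 0.01 = 0.3 Ω
Allowed range: 0.294 Ω to 0.306 Ω.
0.289 Ω lies outside that range.

no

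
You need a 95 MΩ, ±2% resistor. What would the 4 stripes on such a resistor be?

white, green, blue, red

95000000 Ω = 95 × 10^6.
9 → white
5 → green
Multiplier 10^6 → blue.
±2% tolerance → red.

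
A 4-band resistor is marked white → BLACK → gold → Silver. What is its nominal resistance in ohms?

9 Ω

White → 9 (first significant figure)
Black → 0 (second significant figure)
Gold → ×0.1 multiplier
90 × 0.1 = 9 Ω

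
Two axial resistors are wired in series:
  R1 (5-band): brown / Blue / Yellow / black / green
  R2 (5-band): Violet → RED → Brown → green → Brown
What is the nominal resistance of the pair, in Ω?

72100164 Ω

R1: brown, blue, yellow → 164; black ×1 → 164 Ω.
R2: violet, red, brown → 721; green ×10^5 → 72100000 Ω.
Series: 164 + 72100000 = 72100164 Ω.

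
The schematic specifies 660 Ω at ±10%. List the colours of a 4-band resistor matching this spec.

660 Ω = 66 × 10^1.
6 → blue
6 → blue
Multiplier 10^1 → brown.
±10% tolerance → silver.

blue, blue, brown, silver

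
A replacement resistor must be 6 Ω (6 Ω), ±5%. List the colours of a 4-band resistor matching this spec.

6 Ω = 60 × 10^-1.
6 → blue
0 → black
Multiplier 10^-1 → gold.
±5% tolerance → gold.

blue, black, gold, gold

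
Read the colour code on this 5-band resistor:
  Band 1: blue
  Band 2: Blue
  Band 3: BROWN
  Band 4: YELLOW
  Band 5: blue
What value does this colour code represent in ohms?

6610000 Ω

Blue → 6 (first significant figure)
Blue → 6 (second significant figure)
Brown → 1 (third significant figure)
Yellow → ×10^4 multiplier
661 × 10000 = 6610000 Ω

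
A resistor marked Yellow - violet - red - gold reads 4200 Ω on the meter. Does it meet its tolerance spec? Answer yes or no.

no

Yellow → 4 (first significant figure)
Violet → 7 (second significant figure)
Red → ×10^2 multiplier
Gold → ±5% tolerance
47 × 100 = 4700 Ω
Allowed range: 4465 Ω to 4935 Ω.
4200 Ω lies outside that range.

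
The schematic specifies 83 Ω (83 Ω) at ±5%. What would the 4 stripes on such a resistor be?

83 Ω = 83 × 10^0.
8 → grey
3 → orange
Multiplier 10^0 → black.
±5% tolerance → gold.

grey, orange, black, gold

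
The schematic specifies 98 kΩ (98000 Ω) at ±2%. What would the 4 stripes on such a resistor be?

white, grey, orange, red

98000 Ω = 98 × 10^3.
9 → white
8 → grey
Multiplier 10^3 → orange.
±2% tolerance → red.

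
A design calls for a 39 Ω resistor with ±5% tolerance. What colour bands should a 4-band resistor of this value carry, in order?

orange, white, black, gold

39 Ω = 39 × 10^0.
3 → orange
9 → white
Multiplier 10^0 → black.
±5% tolerance → gold.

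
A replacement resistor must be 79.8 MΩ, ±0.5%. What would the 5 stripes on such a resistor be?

violet, white, grey, green, green

79800000 Ω = 798 × 10^5.
7 → violet
9 → white
8 → grey
Multiplier 10^5 → green.
±0.5% tolerance → green.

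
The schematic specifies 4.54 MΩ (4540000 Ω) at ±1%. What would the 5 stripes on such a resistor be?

4540000 Ω = 454 × 10^4.
4 → yellow
5 → green
4 → yellow
Multiplier 10^4 → yellow.
±1% tolerance → brown.

yellow, green, yellow, yellow, brown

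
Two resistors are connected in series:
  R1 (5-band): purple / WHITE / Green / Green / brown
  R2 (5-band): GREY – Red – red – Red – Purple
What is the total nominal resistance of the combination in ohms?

79582200 Ω

R1: violet, white, green → 795; green ×10^5 → 79500000 Ω.
R2: grey, red, red → 822; red ×10^2 → 82200 Ω.
Series: 79500000 + 82200 = 79582200 Ω.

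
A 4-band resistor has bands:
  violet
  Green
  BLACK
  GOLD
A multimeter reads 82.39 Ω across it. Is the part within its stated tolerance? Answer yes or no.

Violet → 7 (first significant figure)
Green → 5 (second significant figure)
Black → ×1 multiplier
Gold → ±5% tolerance
75 × 1 = 75 Ω
Allowed range: 71.25 Ω to 78.75 Ω.
82.39 Ω lies outside that range.

no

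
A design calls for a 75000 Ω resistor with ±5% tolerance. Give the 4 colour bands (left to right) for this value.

violet, green, orange, gold

75000 Ω = 75 × 10^3.
7 → violet
5 → green
Multiplier 10^3 → orange.
±5% tolerance → gold.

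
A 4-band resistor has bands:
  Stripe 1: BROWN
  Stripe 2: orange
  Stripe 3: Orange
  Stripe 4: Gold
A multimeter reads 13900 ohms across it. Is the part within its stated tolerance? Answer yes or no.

no

Brown → 1 (first significant figure)
Orange → 3 (second significant figure)
Orange → ×10^3 multiplier
Gold → ±5% tolerance
13 × 1000 = 13000 Ω
Allowed range: 12350 Ω to 13650 Ω.
13900 ohms lies outside that range.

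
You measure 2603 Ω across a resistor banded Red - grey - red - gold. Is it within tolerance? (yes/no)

Red → 2 (first significant figure)
Grey → 8 (second significant figure)
Red → ×10^2 multiplier
Gold → ±5% tolerance
28 × 100 = 2800 Ω
Allowed range: 2660 Ω to 2940 Ω.
2603 Ω lies outside that range.

no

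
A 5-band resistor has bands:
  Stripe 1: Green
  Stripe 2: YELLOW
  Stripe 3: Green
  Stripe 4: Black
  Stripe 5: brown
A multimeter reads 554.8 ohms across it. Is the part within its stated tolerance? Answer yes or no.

Green → 5 (first significant figure)
Yellow → 4 (second significant figure)
Green → 5 (third significant figure)
Black → ×1 multiplier
Brown → ±1% tolerance
545 × 1 = 545 Ω
Allowed range: 539.55 Ω to 550.45 Ω.
554.8 ohms lies outside that range.

no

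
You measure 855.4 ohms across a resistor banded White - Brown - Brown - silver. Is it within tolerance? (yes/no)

yes

White → 9 (first significant figure)
Brown → 1 (second significant figure)
Brown → ×10 multiplier
Silver → ±10% tolerance
91 × 10 = 910 Ω
Allowed range: 819 Ω to 1001 Ω.
855.4 ohms lies inside that range.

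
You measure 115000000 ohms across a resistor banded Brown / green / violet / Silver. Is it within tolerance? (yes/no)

no

Brown → 1 (first significant figure)
Green → 5 (second significant figure)
Violet → ×10^7 multiplier
Silver → ±10% tolerance
15 × 10000000 = 150000000 Ω
Allowed range: 135000000 Ω to 165000000 Ω.
115000000 ohms lies outside that range.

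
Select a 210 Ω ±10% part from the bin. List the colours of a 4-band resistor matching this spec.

210 Ω = 21 × 10^1.
2 → red
1 → brown
Multiplier 10^1 → brown.
±10% tolerance → silver.

red, brown, brown, silver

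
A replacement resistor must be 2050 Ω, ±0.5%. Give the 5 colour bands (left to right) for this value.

2050 Ω = 205 × 10^1.
2 → red
0 → black
5 → green
Multiplier 10^1 → brown.
±0.5% tolerance → green.

red, black, green, brown, green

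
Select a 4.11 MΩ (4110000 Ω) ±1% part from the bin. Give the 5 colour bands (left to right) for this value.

4110000 Ω = 411 × 10^4.
4 → yellow
1 → brown
1 → brown
Multiplier 10^4 → yellow.
±1% tolerance → brown.

yellow, brown, brown, yellow, brown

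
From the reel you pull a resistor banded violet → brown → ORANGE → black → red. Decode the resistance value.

713 Ω

Violet → 7 (first significant figure)
Brown → 1 (second significant figure)
Orange → 3 (third significant figure)
Black → ×1 multiplier
713 × 1 = 713 Ω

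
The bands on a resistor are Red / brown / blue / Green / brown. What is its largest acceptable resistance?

21816000 Ω

Red → 2 (first significant figure)
Brown → 1 (second significant figure)
Blue → 6 (third significant figure)
Green → ×10^5 multiplier
Brown → ±1% tolerance
216 × 100000 = 21600000 Ω
Largest = 21600000 × (1 + 1/100) = 21816000 Ω.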